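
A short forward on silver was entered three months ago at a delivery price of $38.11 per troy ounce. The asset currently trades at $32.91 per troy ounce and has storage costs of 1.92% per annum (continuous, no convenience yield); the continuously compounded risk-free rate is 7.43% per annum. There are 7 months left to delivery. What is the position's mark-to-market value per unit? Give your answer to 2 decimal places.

Current fair forward for the remaining 7 months: F = S·e^((r + u)·T), (r + u) = 0.0743 + 0.0192 = 0.0935
F = 32.91 · e^(0.0935 × 7/12) = 32.91 × 1.056056 = 34.7548
Value of long forward = (F − K)·e^(−rT) = (34.7548 − 38.11) · e^(−0.0743·7/12)
= -3.3552 × 0.957584 = -3.21
Short position value = −(long value) = $3.21

$3.21 per troy ounce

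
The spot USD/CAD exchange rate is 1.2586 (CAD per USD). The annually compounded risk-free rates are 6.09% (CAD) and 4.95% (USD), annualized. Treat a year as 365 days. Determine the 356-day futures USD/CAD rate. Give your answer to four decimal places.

1.2719

By covered interest parity, F = S · (1+r_CAD)^T / (1+r_USD)^T
= 1.2586 × 1.059355 / 1.048250 = 1.2586 × 1.010594
F = 1.2719 CAD per USD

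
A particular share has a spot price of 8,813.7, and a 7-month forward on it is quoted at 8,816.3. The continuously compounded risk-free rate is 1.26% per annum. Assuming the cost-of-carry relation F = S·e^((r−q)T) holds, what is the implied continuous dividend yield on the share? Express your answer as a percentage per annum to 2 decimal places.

1.21%

From F = S·e^((r−q)T): (r − q) = ln(F/S)/T
ln(8816.3/8813.7) = ln(1.000295) = 0.000295
(r − q) = 0.000295 / (7/12) = 0.000506
q = r − ln(F/S)/T = 0.0126 − 0.000506 = 0.012094
q = 1.21%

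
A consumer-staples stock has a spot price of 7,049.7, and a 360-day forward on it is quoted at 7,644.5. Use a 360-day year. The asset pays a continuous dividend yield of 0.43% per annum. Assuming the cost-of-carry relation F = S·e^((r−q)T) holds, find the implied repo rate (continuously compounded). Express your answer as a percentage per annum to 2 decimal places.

From F = S·e^((r−q)T): (r − q) = ln(F/S)/T
ln(7644.5/7049.7) = ln(1.084372) = 0.081001
(r − q) = 0.081001 / (360/360) = 0.081001
r = ln(F/S)/T + q = 0.081001 + 0.0043 = 0.085301
r = 8.53%

8.53%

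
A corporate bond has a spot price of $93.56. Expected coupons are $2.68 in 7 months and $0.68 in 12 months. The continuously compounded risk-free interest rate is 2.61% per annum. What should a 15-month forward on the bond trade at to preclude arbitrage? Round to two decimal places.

$93.25

PV(coupons) I = 2.68·e^(−0.0261·7/12) + 0.68·e^(−0.0261·12/12)
I = 2.6395 + 0.6625 = 3.3020
F = (S − I)·e^(rT) = (93.56 − 3.3020) · e^(0.0261·15/12)
= 90.2580 · e^0.032625 = 90.2580 × 1.033163 = $93.25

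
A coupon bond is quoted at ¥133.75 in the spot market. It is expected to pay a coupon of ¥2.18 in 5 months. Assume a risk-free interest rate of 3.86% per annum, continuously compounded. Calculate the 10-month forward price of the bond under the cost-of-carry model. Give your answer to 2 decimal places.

PV(coupons) I = 2.18·e^(−0.0386·5/12)
I = 2.1452
F = (S − I)·e^(rT) = (133.75 − 2.1452) · e^(0.0386·10/12)
= 131.6048 · e^0.032167 = 131.6048 × 1.032690 = ¥135.91

¥135.91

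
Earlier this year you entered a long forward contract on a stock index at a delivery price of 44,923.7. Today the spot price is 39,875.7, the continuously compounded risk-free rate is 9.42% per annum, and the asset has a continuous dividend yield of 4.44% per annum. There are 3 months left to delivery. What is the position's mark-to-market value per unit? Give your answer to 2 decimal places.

-4442.58

Current fair forward for the remaining 3 months: F = S·e^((r − q)·T), (r − q) = 0.0942 − 0.0444 = 0.0498
F = 39875.7 · e^(0.0498 × 3/12) = 39875.7 × 1.01252782 = 40375.2556
Value of long forward = (F − K)·e^(−rT) = (40375.2556 − 44923.7) · e^(−0.0942·3/12)
= -4548.4444 × 0.97672514 = -4442.58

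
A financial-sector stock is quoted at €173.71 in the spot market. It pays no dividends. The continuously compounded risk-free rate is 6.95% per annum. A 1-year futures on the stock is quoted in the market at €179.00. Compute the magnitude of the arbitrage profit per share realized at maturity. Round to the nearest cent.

Fair futures: F* = S·e^(carry·T), with carry = r = 0.0695
F* = 173.71 · e^(0.0695 × 12/12) = 173.71 · e^0.069500 = 173.71 × 1.071972 = €186.2123
Market €179.00 < fair €186.2123: forward underpriced → reverse cash-and-carry (short spot, go long the forward).
At maturity, profit = |F_mkt − F*| = |179.00 − 186.2123| = €7.21 per share

€7.21 per share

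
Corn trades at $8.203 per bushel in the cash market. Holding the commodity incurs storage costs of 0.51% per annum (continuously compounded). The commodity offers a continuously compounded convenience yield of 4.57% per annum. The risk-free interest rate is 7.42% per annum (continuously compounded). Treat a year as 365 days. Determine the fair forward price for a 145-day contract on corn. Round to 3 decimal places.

Net carry = r + u − y = 0.0742 + 0.0051 − 0.0457 = 0.0336
F = S·e^((r+u−y)T) = 8.203 · e^(0.0336 × 145/365) = 8.203 · e^0.013348
= 8.203 × 1.013437 = $8.313 per bushel

$8.313 per bushel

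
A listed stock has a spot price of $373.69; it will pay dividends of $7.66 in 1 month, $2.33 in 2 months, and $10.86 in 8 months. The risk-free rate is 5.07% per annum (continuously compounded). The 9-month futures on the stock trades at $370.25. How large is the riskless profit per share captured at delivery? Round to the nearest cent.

PV(dividends) I = 7.66·e^(−0.0507·1/12) + 2.33·e^(−0.0507·2/12) + 10.86·e^(−0.0507·8/12) = 20.4372
Fair futures F* = (S − I)·e^(rT) = (373.69 − 20.4372)·e^0.038025 = 353.2528 × 1.038757 = 366.9438
Market $370.25 > fair 366.9438: forward overpriced → cash-and-carry (borrow at r, buy the stock and collect the dividends, short the forward).
Profit at T = |F_mkt − F*| = |370.25 − 366.9438| = $3.31 per share

$3.31 per share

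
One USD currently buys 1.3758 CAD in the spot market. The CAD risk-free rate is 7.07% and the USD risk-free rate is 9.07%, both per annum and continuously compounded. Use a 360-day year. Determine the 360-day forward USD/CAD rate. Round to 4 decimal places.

F = S·e^((r_CAD − r_USD)T) = 1.3758 · e^((0.0707 − 0.0907) × 360/360)
= 1.3758 · e^-0.020000 = 1.3758 × 0.980199
F = 1.3486 CAD per USD

1.3486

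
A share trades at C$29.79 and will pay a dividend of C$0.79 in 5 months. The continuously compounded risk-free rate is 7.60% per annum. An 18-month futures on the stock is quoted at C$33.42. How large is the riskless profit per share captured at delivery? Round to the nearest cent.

PV(dividends) I = 0.79·e^(−0.0760·5/12) = 0.7654
Fair futures F* = (S − I)·e^(rT) = (29.79 − 0.7654)·e^0.114000 = 29.0246 × 1.120752 = 32.5294
Market C$33.42 > fair 32.5294: forward overpriced → cash-and-carry (borrow at r, buy the stock and collect the dividends, short the forward).
Profit at T = |F_mkt − F*| = |33.42 − 32.5294| = C$0.89 per share

C$0.89 per share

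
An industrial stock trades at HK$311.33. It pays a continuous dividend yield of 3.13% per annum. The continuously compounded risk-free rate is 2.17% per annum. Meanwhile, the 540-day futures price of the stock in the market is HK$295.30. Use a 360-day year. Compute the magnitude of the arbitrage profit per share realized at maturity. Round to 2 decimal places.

Fair futures: F* = S·e^(carry·T), with carry = (r − q) = 0.0217 − 0.0313 = -0.0096
F* = 311.33 · e^(-0.0096 × 540/360) = 311.33 · e^-0.014400 = 311.33 × 0.985703 = HK$306.8789
Market HK$295.30 < fair HK$306.8789: forward underpriced → reverse cash-and-carry (short spot, go long the forward).
At maturity, profit = |F_mkt − F*| = |295.30 − 306.8789| = HK$11.58 per share

HK$11.58 per share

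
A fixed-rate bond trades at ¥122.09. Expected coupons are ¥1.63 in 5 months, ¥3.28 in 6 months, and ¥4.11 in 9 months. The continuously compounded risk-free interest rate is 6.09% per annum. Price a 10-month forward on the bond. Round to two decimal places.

PV(coupons) I = 1.63·e^(−0.0609·5/12) + 3.28·e^(−0.0609·6/12) + 4.11·e^(−0.0609·9/12)
I = 1.5892 + 3.1816 + 3.9265 = 8.6973
F = (S − I)·e^(rT) = (122.09 − 8.6973) · e^(0.0609·10/12)
= 113.3927 · e^0.050750 = 113.3927 × 1.052060 = ¥119.30

¥119.30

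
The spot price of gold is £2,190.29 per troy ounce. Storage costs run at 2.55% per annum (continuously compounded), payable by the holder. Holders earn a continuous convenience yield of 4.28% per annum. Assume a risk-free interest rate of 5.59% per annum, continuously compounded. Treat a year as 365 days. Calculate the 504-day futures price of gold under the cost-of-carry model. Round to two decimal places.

£2,310.20 per troy ounce

Net carry = r + u − y = 0.0559 + 0.0255 − 0.0428 = 0.0386
F = S·e^((r+u−y)T) = 2190.29 · e^(0.0386 × 504/365) = 2190.29 · e^0.05329973
= 2190.29 × 1.05474574 = £2,310.20 per troy ounce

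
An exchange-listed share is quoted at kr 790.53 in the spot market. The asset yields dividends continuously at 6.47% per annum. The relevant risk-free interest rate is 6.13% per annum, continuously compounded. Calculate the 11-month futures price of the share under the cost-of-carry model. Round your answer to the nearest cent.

kr 788.07

F = S·e^((r − q)T) = 790.53 · e^((0.0613 − 0.0647) × 11/12)
= 790.53 · e^-0.003117 = 790.53 × 0.996888
F = kr 788.07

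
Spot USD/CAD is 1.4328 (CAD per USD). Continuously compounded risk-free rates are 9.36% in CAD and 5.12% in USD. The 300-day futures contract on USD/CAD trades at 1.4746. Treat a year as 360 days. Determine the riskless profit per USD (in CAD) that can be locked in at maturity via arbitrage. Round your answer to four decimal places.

0.0097 per USD (in CAD)

Fair futures: F* = S·e^(carry·T), with carry = (r_CAD − r_USD) = 0.0936 − 0.0512 = 0.0424
F* = 1.4328 · e^(0.0424 × 300/360) = 1.4328 · e^0.035333 = 1.4328 × 1.035965 = 1.4843
Market 1.4746 < fair 1.4843: forward underpriced → reverse cash-and-carry (short spot, go long the forward).
At maturity, profit = |F_mkt − F*| = |1.4746 − 1.4843| = 0.0097 per USD (in CAD)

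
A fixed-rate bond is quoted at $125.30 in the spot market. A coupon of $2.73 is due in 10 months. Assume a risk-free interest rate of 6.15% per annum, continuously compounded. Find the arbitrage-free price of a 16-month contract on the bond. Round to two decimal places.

$133.19

PV(coupons) I = 2.73·e^(−0.0615·10/12)
I = 2.5936
F = (S − I)·e^(rT) = (125.30 − 2.5936) · e^(0.0615·16/12)
= 122.7064 · e^0.082000 = 122.7064 × 1.085456 = $133.19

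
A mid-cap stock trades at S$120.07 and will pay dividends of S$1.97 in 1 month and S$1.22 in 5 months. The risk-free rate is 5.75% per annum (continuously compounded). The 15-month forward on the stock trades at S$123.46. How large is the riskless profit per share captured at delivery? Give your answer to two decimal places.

S$2.17 per share

PV(dividends) I = 1.97·e^(−0.0575·1/12) + 1.22·e^(−0.0575·5/12) = 3.1517
Fair forward F* = (S − I)·e^(rT) = (120.07 − 3.1517)·e^0.071875 = 116.9183 × 1.074521 = 125.6312
Market S$123.46 < fair 125.6312: forward underpriced → reverse cash-and-carry (short the stock, invest proceeds at r, pay the dividends, go long the forward).
Profit at T = |F_mkt − F*| = |123.46 − 125.6312| = S$2.17 per share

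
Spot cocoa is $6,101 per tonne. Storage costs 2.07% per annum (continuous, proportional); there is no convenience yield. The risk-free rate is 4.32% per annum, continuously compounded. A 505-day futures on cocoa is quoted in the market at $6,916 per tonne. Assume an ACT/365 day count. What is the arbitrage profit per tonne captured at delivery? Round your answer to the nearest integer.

Fair futures: F* = S·e^(carry·T), with carry = (r + u) = 0.0432 + 0.0207 = 0.0639
F* = 6101 · e^(0.0639 × 505/365) = 6101 · e^0.088410 = 6101 × 1.092436 = $6664.9520
Market $6916 > fair $6664.9520: forward overpriced → cash-and-carry (buy spot, short the forward).
At maturity, profit = |F_mkt − F*| = |6916 − 6664.9520| = $251 per tonne

$251 per tonne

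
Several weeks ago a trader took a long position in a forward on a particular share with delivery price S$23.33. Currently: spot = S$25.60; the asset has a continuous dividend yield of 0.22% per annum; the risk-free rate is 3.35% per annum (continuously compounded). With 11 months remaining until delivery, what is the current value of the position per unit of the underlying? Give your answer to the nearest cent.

Current fair forward for the remaining 11 months: F = S·e^((r − q)·T), (r − q) = 0.0335 − 0.0022 = 0.0313
F = 25.60 · e^(0.0313 × 11/12) = 25.60 × 1.029107 = 26.3451
Value of long forward = (F − K)·e^(−rT) = (26.3451 − 23.33) · e^(−0.0335·11/12)
= 3.0151 × 0.969758 = 2.92

S$2.92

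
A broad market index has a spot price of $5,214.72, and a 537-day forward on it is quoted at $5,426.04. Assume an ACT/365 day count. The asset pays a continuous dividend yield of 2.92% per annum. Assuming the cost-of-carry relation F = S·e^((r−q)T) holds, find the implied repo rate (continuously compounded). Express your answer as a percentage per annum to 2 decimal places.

From F = S·e^((r−q)T): (r − q) = ln(F/S)/T
ln(5426.04/5214.72) = ln(1.040524) = 0.039724
(r − q) = 0.039724 / (537/365) = 0.027000
r = ln(F/S)/T + q = 0.027000 + 0.0292 = 0.056200
r = 5.62%

5.62%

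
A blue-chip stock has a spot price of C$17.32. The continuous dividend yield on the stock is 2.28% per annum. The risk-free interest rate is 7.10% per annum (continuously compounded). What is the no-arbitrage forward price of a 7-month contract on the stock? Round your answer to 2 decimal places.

C$17.81

F = S·e^((r − q)T) = 17.32 · e^((0.0710 − 0.0228) × 7/12)
= 17.32 · e^0.028117 = 17.32 × 1.028516
F = C$17.81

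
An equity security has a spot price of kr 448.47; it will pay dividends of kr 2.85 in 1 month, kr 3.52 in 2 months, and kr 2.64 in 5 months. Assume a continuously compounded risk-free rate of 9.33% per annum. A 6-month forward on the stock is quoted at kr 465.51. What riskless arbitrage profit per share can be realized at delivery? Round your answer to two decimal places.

kr 4.88 per share

PV(dividends) I = 2.85·e^(−0.0933·1/12) + 3.52·e^(−0.0933·2/12) + 2.64·e^(−0.0933·5/12) = 8.8330
Fair forward F* = (S − I)·e^(rT) = (448.47 − 8.8330)·e^0.046650 = 439.6370 × 1.047755 = 460.6319
Market kr 465.51 > fair 460.6319: forward overpriced → cash-and-carry (borrow at r, buy the stock and collect the dividends, short the forward).
Profit at T = |F_mkt − F*| = |465.51 − 460.6319| = kr 4.88 per share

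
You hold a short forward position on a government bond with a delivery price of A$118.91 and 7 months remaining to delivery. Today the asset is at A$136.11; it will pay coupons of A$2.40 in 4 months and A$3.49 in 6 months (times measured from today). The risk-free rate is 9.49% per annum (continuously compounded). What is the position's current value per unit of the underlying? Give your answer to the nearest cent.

-A$17.95

PV(remaining coupons) I = 2.40·e^(−0.0949·4/12) + 3.49·e^(−0.0949·6/12) = 5.6535
Current forward F = (S − I)·e^(rT) = (136.11 − 5.6535)·e^(0.0949·7/12) = 130.4565 × 1.056919 = 137.8820
Value (long) = (F − K)·e^(−rT) = (137.8820 − 118.91) × 0.946146 = 17.9503
Short position value = −(long value) = -A$17.95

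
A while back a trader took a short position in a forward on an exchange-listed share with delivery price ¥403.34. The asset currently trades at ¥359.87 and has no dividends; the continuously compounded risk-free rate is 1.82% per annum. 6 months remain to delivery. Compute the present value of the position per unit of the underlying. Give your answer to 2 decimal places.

¥39.82

Current fair forward for the remaining 6 months: F = S·e^(r·T), r = 0.0182
F = 359.87 · e^(0.0182 × 6/12) = 359.87 × 1.009142 = 363.1599
Value of long forward = (F − K)·e^(−rT) = (363.1599 − 403.34) · e^(−0.0182·6/12)
= -40.1801 × 0.990941 = -39.82
Short position value = −(long value) = ¥39.82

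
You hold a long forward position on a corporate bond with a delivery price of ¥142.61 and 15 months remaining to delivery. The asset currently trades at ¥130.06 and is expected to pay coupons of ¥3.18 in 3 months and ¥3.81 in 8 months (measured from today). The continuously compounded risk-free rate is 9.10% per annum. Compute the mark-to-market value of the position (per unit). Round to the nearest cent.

-¥3.91

PV(remaining coupons) I = 3.18·e^(−0.0910·3/12) + 3.81·e^(−0.0910·8/12) = 6.6942
Current forward F = (S − I)·e^(rT) = (130.06 − 6.6942)·e^(0.0910·15/12) = 123.3658 × 1.120472 = 138.2279
Value (long) = (F − K)·e^(−rT) = (138.2279 − 142.61) × 0.892481 = -3.9109
Value = -¥3.91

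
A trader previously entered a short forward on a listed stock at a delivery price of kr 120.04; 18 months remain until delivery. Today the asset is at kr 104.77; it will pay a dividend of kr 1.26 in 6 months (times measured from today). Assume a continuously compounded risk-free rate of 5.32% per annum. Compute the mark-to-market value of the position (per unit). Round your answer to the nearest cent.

PV(remaining dividends) I = 1.26·e^(−0.0532·6/12) = 1.2269
Current forward F = (S − I)·e^(rT) = (104.77 − 1.2269)·e^(0.0532·18/12) = 103.5431 × 1.083070 = 112.1444
Value (long) = (F − K)·e^(−rT) = (112.1444 − 120.04) × 0.923301 = -7.2900
Short position value = −(long value) = kr 7.29

kr 7.29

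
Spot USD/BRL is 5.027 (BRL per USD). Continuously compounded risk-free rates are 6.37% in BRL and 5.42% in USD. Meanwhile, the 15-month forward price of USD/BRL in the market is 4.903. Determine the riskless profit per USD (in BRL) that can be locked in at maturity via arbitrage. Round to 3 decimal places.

Fair forward: F* = S·e^(carry·T), with carry = (r_BRL − r_USD) = 0.0637 − 0.0542 = 0.0095
F* = 5.027 · e^(0.0095 × 15/12) = 5.027 · e^0.011875 = 5.027 × 1.011946 = 5.0871
Market 4.903 < fair 5.0871: forward underpriced → reverse cash-and-carry (short spot, go long the forward).
At maturity, profit = |F_mkt − F*| = |4.903 − 5.0871| = 0.184 per USD (in BRL)

0.184 per USD (in BRL)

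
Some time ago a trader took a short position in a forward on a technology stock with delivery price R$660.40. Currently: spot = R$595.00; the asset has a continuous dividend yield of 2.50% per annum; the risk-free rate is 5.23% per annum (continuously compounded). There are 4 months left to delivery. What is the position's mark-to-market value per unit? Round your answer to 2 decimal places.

R$58.92

Current fair forward for the remaining 4 months: F = S·e^((r − q)·T), (r − q) = 0.0523 − 0.0250 = 0.0273
F = 595.00 · e^(0.0273 × 4/12) = 595.00 × 1.009142 = 600.4395
Value of long forward = (F − K)·e^(−rT) = (600.4395 − 660.40) · e^(−0.0523·4/12)
= -59.9605 × 0.982718 = -58.92
Short position value = −(long value) = R$58.92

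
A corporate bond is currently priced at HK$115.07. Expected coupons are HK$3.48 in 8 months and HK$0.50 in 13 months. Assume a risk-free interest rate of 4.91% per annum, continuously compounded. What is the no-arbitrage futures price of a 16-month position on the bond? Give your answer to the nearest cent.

HK$118.75

PV(coupons) I = 3.48·e^(−0.0491·8/12) + 0.50·e^(−0.0491·13/12)
I = 3.3679 + 0.4741 = 3.8420
F = (S − I)·e^(rT) = (115.07 − 3.8420) · e^(0.0491·16/12)
= 111.2280 · e^0.065467 = 111.2280 × 1.067658 = HK$118.75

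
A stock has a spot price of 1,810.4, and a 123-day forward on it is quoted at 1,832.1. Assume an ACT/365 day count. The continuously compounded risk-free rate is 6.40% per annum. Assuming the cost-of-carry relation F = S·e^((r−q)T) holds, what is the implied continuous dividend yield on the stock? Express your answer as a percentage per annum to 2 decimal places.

2.86%

From F = S·e^((r−q)T): (r − q) = ln(F/S)/T
ln(1832.1/1810.4) = ln(1.011986) = 0.011915
(r − q) = 0.011915 / (123/365) = 0.035358
q = r − ln(F/S)/T = 0.0640 − 0.035358 = 0.028642
q = 2.86%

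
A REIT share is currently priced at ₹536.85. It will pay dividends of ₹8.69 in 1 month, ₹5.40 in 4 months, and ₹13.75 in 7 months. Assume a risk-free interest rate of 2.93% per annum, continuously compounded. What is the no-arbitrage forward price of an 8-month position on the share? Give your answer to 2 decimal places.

₹519.36

PV(dividends) I = 8.69·e^(−0.0293·1/12) + 5.40·e^(−0.0293·4/12) + 13.75·e^(−0.0293·7/12)
I = 8.6688 + 5.3475 + 13.5170 = 27.5333
F = (S − I)·e^(rT) = (536.85 − 27.5333) · e^(0.0293·8/12)
= 509.3167 · e^0.019533 = 509.3167 × 1.019725 = ₹519.36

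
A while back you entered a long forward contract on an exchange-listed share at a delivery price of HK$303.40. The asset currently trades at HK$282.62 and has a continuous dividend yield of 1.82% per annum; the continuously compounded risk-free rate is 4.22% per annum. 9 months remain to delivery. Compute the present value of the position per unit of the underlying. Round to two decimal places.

-HK$15.16

Current fair forward for the remaining 9 months: F = S·e^((r − q)·T), (r − q) = 0.0422 − 0.0182 = 0.0240
F = 282.62 · e^(0.0240 × 9/12) = 282.62 × 1.018163 = 287.7532
Value of long forward = (F − K)·e^(−rT) = (287.7532 − 303.40) · e^(−0.0422·9/12)
= -15.6468 × 0.968846 = -15.16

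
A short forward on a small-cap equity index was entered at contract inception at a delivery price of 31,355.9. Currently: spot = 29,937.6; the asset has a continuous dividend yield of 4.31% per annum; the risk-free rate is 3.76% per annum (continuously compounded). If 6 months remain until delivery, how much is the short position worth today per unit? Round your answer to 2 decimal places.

1472.57

Current fair forward for the remaining 6 months: F = S·e^((r − q)·T), (r − q) = 0.0376 − 0.0431 = -0.0055
F = 29937.6 · e^(-0.0055 × 6/12) = 29937.6 × 0.99725378 = 29855.3848
Value of long forward = (F − K)·e^(−rT) = (29855.3848 − 31355.9) · e^(−0.0376·6/12)
= -1500.5152 × 0.98137562 = -1472.57
Short position value = −(long value) = 1472.57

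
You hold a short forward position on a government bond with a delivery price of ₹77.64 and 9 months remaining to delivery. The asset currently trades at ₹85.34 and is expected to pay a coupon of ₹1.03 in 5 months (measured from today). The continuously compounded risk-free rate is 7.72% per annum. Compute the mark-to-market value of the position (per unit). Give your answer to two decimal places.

-₹11.07

PV(remaining coupons) I = 1.03·e^(−0.0772·5/12) = 0.9974
Current forward F = (S − I)·e^(rT) = (85.34 − 0.9974)·e^(0.0772·9/12) = 84.3426 × 1.059609 = 89.3702
Value (long) = (F − K)·e^(−rT) = (89.3702 − 77.64) × 0.943744 = 11.0703
Short position value = −(long value) = -₹11.07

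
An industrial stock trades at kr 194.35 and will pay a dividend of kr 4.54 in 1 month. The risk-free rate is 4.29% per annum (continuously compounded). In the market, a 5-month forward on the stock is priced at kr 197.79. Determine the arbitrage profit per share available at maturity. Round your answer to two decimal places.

PV(dividends) I = 4.54·e^(−0.0429·1/12) = 4.5238
Fair forward F* = (S − I)·e^(rT) = (194.35 − 4.5238)·e^0.017875 = 189.8262 × 1.018036 = 193.2499
Market kr 197.79 > fair 193.2499: forward overpriced → cash-and-carry (borrow at r, buy the stock and collect the dividends, short the forward).
Profit at T = |F_mkt − F*| = |197.79 − 193.2499| = kr 4.54 per share

kr 4.54 per share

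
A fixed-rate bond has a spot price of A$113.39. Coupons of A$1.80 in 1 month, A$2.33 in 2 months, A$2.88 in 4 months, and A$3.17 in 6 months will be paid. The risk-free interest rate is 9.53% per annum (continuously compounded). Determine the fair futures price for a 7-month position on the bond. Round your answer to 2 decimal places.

A$109.42

PV(coupons) I = 1.80·e^(−0.0953·1/12) + 2.33·e^(−0.0953·2/12) + 2.88·e^(−0.0953·4/12) + 3.17·e^(−0.0953·6/12)
I = 1.7858 + 2.2933 + 2.7899 + 3.0225 = 9.8915
F = (S − I)·e^(rT) = (113.39 − 9.8915) · e^(0.0953·7/12)
= 103.4985 · e^0.055592 = 103.4985 × 1.057166 = A$109.42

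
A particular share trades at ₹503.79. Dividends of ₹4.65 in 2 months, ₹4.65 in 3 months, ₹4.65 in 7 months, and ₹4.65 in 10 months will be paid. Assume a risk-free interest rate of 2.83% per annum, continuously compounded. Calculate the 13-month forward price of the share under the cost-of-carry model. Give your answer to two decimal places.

₹500.54

PV(dividends) I = 4.65·e^(−0.0283·2/12) + 4.65·e^(−0.0283·3/12) + 4.65·e^(−0.0283·7/12) + 4.65·e^(−0.0283·10/12)
I = 4.6281 + 4.6172 + 4.5739 + 4.5416 = 18.3608
F = (S − I)·e^(rT) = (503.79 − 18.3608) · e^(0.0283·13/12)
= 485.4292 · e^0.030658 = 485.4292 × 1.031133 = ₹500.54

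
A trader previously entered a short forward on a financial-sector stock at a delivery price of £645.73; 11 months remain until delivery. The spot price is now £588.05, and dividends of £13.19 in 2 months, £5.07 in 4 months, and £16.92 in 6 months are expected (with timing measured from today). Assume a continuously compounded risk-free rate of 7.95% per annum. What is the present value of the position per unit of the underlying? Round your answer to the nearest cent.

£46.51

PV(remaining dividends) I = 13.19·e^(−0.0795·2/12) + 5.07·e^(−0.0795·4/12) + 16.92·e^(−0.0795·6/12) = 34.2144
Current forward F = (S − I)·e^(rT) = (588.05 − 34.2144)·e^(0.0795·11/12) = 553.8356 × 1.075596 = 595.7034
Value (long) = (F − K)·e^(−rT) = (595.7034 − 645.73) × 0.929717 = -46.5106
Short position value = −(long value) = £46.51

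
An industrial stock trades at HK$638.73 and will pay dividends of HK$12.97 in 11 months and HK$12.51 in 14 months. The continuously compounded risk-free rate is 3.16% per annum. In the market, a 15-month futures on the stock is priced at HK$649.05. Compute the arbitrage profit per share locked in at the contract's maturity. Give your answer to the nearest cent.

HK$10.24 per share

PV(dividends) I = 12.97·e^(−0.0316·11/12) + 12.51·e^(−0.0316·14/12) = 24.6569
Fair futures F* = (S − I)·e^(rT) = (638.73 − 24.6569)·e^0.039500 = 614.0731 × 1.040290 = 638.8141
Market HK$649.05 > fair 638.8141: forward overpriced → cash-and-carry (borrow at r, buy the stock and collect the dividends, short the forward).
Profit at T = |F_mkt − F*| = |649.05 − 638.8141| = HK$10.24 per share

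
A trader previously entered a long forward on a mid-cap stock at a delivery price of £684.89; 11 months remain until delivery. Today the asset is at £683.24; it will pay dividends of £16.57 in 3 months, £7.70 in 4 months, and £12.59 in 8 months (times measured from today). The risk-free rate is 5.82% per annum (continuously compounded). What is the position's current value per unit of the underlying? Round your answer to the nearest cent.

PV(remaining dividends) I = 16.57·e^(−0.0582·3/12) + 7.70·e^(−0.0582·4/12) + 12.59·e^(−0.0582·8/12) = 35.9936
Current forward F = (S − I)·e^(rT) = (683.24 − 35.9936)·e^(0.0582·11/12) = 647.2464 × 1.054799 = 682.7149
Value (long) = (F − K)·e^(−rT) = (682.7149 − 684.89) × 0.948048 = -2.0621
Value = -£2.06

-£2.06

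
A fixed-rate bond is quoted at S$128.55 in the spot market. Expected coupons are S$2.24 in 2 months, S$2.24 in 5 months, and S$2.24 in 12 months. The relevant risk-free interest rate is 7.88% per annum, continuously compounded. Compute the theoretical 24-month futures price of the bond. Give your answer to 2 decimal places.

S$142.94

PV(coupons) I = 2.24·e^(−0.0788·2/12) + 2.24·e^(−0.0788·5/12) + 2.24·e^(−0.0788·12/12)
I = 2.2108 + 2.1676 + 2.0703 = 6.4487
F = (S − I)·e^(rT) = (128.55 − 6.4487) · e^(0.0788·24/12)
= 122.1013 · e^0.157600 = 122.1013 × 1.170698 = S$142.94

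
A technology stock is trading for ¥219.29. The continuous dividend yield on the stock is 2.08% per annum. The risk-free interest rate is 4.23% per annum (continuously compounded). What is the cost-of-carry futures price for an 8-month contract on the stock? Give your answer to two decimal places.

¥222.46

F = S·e^((r − q)T) = 219.29 · e^((0.0423 − 0.0208) × 8/12)
= 219.29 · e^0.014333 = 219.29 × 1.014436
F = ¥222.46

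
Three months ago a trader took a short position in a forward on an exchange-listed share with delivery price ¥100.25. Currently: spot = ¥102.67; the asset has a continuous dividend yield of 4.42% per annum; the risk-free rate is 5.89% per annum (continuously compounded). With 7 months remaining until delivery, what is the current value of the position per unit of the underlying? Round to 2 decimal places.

Current fair forward for the remaining 7 months: F = S·e^((r − q)·T), (r − q) = 0.0589 − 0.0442 = 0.0147
F = 102.67 · e^(0.0147 × 7/12) = 102.67 × 1.008612 = 103.5542
Value of long forward = (F − K)·e^(−rT) = (103.5542 − 100.25) · e^(−0.0589·7/12)
= 3.3042 × 0.966225 = 3.19
Short position value = −(long value) = -¥3.19

-¥3.19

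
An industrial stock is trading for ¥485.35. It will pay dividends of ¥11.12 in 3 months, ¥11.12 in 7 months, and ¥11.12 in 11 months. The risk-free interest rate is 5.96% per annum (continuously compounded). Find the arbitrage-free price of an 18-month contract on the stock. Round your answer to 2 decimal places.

¥495.50

PV(dividends) I = 11.12·e^(−0.0596·3/12) + 11.12·e^(−0.0596·7/12) + 11.12·e^(−0.0596·11/12)
I = 10.9555 + 10.7400 + 10.5288 = 32.2243
F = (S − I)·e^(rT) = (485.35 − 32.2243) · e^(0.0596·18/12)
= 453.1257 · e^0.089400 = 453.1257 × 1.093518 = ¥495.50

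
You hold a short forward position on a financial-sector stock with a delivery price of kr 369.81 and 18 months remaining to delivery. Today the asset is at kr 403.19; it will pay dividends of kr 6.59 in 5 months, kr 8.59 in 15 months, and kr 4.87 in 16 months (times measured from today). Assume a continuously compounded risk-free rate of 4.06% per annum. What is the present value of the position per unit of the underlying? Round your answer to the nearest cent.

-kr 35.97

PV(remaining dividends) I = 6.59·e^(−0.0406·5/12) + 8.59·e^(−0.0406·15/12) + 4.87·e^(−0.0406·16/12) = 19.2578
Current forward F = (S − I)·e^(rT) = (403.19 − 19.2578)·e^(0.0406·18/12) = 383.9322 × 1.062793 = 408.0405
Value (long) = (F − K)·e^(−rT) = (408.0405 − 369.81) × 0.940917 = 35.9717
Short position value = −(long value) = -kr 35.97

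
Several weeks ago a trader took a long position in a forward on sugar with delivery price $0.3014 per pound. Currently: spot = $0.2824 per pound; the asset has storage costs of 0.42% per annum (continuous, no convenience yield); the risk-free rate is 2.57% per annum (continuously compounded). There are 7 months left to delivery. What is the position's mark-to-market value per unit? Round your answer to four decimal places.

Current fair forward for the remaining 7 months: F = S·e^((r + u)·T), (r + u) = 0.0257 + 0.0042 = 0.0299
F = 0.2824 · e^(0.0299 × 7/12) = 0.2824 × 1.017595 = 0.2874
Value of long forward = (F − K)·e^(−rT) = (0.2874 − 0.3014) · e^(−0.0257·7/12)
= -0.0140 × 0.985120 = -0.0138

-$0.0138 per pound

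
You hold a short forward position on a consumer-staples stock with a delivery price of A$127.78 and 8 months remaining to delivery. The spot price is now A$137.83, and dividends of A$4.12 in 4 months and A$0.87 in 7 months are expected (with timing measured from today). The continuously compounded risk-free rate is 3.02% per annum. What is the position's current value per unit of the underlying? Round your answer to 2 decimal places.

PV(remaining dividends) I = 4.12·e^(−0.0302·4/12) + 0.87·e^(−0.0302·7/12) = 4.9335
Current forward F = (S − I)·e^(rT) = (137.83 − 4.9335)·e^(0.0302·8/12) = 132.8965 × 1.020337 = 135.5992
Value (long) = (F − K)·e^(−rT) = (135.5992 − 127.78) × 0.980068 = 7.6633
Short position value = −(long value) = -A$7.66

-A$7.66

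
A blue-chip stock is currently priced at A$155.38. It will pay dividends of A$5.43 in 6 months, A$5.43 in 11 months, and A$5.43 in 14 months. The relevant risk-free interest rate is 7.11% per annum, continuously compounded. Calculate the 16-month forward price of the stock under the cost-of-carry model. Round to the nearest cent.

PV(dividends) I = 5.43·e^(−0.0711·6/12) + 5.43·e^(−0.0711·11/12) + 5.43·e^(−0.0711·14/12)
I = 5.2404 + 5.0874 + 4.9978 = 15.3256
F = (S − I)·e^(rT) = (155.38 − 15.3256) · e^(0.0711·16/12)
= 140.0544 · e^0.094800 = 140.0544 × 1.099439 = A$153.98

A$153.98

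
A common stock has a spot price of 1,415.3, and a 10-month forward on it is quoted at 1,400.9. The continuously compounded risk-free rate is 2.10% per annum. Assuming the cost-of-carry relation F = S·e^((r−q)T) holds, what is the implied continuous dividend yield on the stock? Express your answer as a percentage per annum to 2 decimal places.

3.33%

From F = S·e^((r−q)T): (r − q) = ln(F/S)/T
ln(1400.9/1415.3) = ln(0.989825) = -0.010227
(r − q) = -0.010227 / (10/12) = -0.012272
q = r − ln(F/S)/T = 0.0210 + 0.012272 = 0.033272
q = 3.33%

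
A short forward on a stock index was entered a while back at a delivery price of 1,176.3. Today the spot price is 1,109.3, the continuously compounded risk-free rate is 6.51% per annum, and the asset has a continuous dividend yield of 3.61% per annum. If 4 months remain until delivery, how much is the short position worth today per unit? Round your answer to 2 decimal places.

55.02

Current fair forward for the remaining 4 months: F = S·e^((r − q)·T), (r − q) = 0.0651 − 0.0361 = 0.0290
F = 1109.3 · e^(0.0290 × 4/12) = 1109.3 × 1.00971354 = 1120.0752
Value of long forward = (F − K)·e^(−rT) = (1120.0752 − 1176.3) · e^(−0.0651·4/12)
= -56.2248 × 0.97853375 = -55.02
Short position value = −(long value) = 55.02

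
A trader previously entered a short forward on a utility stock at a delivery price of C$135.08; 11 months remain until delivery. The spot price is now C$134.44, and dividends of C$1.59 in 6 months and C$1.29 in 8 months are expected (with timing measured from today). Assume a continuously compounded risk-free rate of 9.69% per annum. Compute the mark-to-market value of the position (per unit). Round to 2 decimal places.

-C$8.12

PV(remaining dividends) I = 1.59·e^(−0.0969·6/12) + 1.29·e^(−0.0969·8/12) = 2.7241
Current forward F = (S − I)·e^(rT) = (134.44 − 2.7241)·e^(0.0969·11/12) = 131.7159 × 1.092889 = 143.9509
Value (long) = (F − K)·e^(−rT) = (143.9509 − 135.08) × 0.915006 = 8.1169
Short position value = −(long value) = -C$8.12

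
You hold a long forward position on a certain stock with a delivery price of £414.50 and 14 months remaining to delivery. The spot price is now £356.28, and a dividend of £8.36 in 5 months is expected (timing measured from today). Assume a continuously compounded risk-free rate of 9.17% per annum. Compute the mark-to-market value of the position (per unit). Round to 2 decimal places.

-£24.21

PV(remaining dividends) I = 8.36·e^(−0.0917·5/12) = 8.0466
Current forward F = (S − I)·e^(rT) = (356.28 − 8.0466)·e^(0.0917·14/12) = 348.2334 × 1.112916 = 387.5545
Value (long) = (F − K)·e^(−rT) = (387.5545 − 414.50) × 0.898541 = -24.2116
Value = -£24.21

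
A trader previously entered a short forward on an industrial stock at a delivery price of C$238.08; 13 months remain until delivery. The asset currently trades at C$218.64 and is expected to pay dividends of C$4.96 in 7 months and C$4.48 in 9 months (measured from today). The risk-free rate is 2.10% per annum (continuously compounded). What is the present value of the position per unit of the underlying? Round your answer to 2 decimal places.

PV(remaining dividends) I = 4.96·e^(−0.0210·7/12) + 4.48·e^(−0.0210·9/12) = 9.3096
Current forward F = (S − I)·e^(rT) = (218.64 − 9.3096)·e^(0.0210·13/12) = 209.3304 × 1.023011 = 214.1473
Value (long) = (F − K)·e^(−rT) = (214.1473 − 238.08) × 0.977507 = -23.3944
Short position value = −(long value) = C$23.39

C$23.39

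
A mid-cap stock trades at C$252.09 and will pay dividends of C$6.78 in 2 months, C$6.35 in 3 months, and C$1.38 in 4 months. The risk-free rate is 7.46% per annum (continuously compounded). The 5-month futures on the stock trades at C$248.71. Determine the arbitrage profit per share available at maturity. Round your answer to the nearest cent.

PV(dividends) I = 6.78·e^(−0.0746·2/12) + 6.35·e^(−0.0746·3/12) + 1.38·e^(−0.0746·4/12) = 14.2750
Fair futures F* = (S − I)·e^(rT) = (252.09 − 14.2750)·e^0.031083 = 237.8150 × 1.031571 = 245.3231
Market C$248.71 > fair 245.3231: forward overpriced → cash-and-carry (borrow at r, buy the stock and collect the dividends, short the forward).
Profit at T = |F_mkt − F*| = |248.71 − 245.3231| = C$3.39 per share

C$3.39 per share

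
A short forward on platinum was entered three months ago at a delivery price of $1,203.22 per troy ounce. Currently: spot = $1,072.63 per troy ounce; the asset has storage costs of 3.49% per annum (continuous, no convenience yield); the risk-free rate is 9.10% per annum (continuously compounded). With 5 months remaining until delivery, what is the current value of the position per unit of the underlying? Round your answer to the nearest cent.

$70.11 per troy ounce

Current fair forward for the remaining 5 months: F = S·e^((r + u)·T), (r + u) = 0.0910 + 0.0349 = 0.1259
F = 1072.63 · e^(0.1259 × 5/12) = 1072.63 × 1.05385865 = 1130.4004
Value of long forward = (F − K)·e^(−rT) = (1130.4004 − 1203.22) · e^(−0.0910·5/12)
= -72.8196 × 0.96279317 = -70.11
Short position value = −(long value) = $70.11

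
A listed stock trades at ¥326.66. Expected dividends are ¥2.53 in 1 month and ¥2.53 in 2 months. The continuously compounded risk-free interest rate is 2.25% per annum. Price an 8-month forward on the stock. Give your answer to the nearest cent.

PV(dividends) I = 2.53·e^(−0.0225·1/12) + 2.53·e^(−0.0225·2/12)
I = 2.5253 + 2.5205 = 5.0458
F = (S − I)·e^(rT) = (326.66 − 5.0458) · e^(0.0225·8/12)
= 321.6142 · e^0.015000 = 321.6142 × 1.015113 = ¥326.47

¥326.47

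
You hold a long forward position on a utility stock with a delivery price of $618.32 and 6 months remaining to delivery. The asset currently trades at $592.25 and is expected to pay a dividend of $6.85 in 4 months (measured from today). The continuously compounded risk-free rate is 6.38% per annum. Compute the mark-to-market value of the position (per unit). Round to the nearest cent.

-$13.36

PV(remaining dividends) I = 6.85·e^(−0.0638·4/12) = 6.7059
Current forward F = (S − I)·e^(rT) = (592.25 − 6.7059)·e^(0.0638·6/12) = 585.5441 × 1.032414 = 604.5239
Value (long) = (F − K)·e^(−rT) = (604.5239 − 618.32) × 0.968603 = -13.3629
Value = -$13.36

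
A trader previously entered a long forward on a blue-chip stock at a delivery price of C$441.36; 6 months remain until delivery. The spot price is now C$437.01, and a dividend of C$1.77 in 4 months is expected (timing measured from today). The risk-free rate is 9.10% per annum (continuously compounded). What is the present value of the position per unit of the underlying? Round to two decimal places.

C$13.56

PV(remaining dividends) I = 1.77·e^(−0.0910·4/12) = 1.7171
Current forward F = (S − I)·e^(rT) = (437.01 − 1.7171)·e^(0.0910·6/12) = 435.2929 × 1.046551 = 455.5562
Value (long) = (F − K)·e^(−rT) = (455.5562 − 441.36) × 0.955520 = 13.5648
Value = C$13.56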